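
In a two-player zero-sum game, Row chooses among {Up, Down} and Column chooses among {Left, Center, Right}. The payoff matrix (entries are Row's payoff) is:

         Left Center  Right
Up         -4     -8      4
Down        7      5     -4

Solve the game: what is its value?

Row minima: Up → -8, Down → -4; maximin = -4.
Column maxima: Left → 7, Center → 5, Right → 4; minimax = 4.
-4 ≠ 4, so there is no saddle point; optimal play is mixed.
Left is strictly dominated by Center (it gives Row strictly more in every row), so Column never plays it.
On the remaining 2×2 (Up, Down vs Center, Right):
Let Row play Up with probability p. Expected payoff against Center: (-8)p + 5(1−p) = −13p + 5; against Right: 4p + (-4)(1−p) = 8p − 4.
Setting these equal: −13p + 5 = 8p − 4 ⇒ −21p = -9 ⇒ p = 3/7, and the value is (-13)·(3/7) + 5 = -4/7.
For Column: with q = P(Center), equating Up's and Down's payoffs gives −12q + 4 = 9q − 4 ⇒ q = 8/21.

-4/7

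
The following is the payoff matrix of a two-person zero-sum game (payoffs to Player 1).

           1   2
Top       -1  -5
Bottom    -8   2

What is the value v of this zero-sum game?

Row minima: Top → -5, Bottom → -8; maximin = -5.
Column maxima: 1 → -1, 2 → 2; minimax = -1.
-5 ≠ -1, so there is no saddle point; optimal play is mixed.
Let Player 1 play Top with probability p. Expected payoff against 1: (-1)p + (-8)(1−p) = 7p − 8; against 2: (-5)p + 2(1−p) = −7p + 2.
Setting these equal: 7p − 8 = −7p + 2 ⇒ 14p = 10 ⇒ p = 5/7, and the value is (7)·(5/7) − 8 = -3.
For Player 2: with q = P(1), equating Top's and Bottom's payoffs gives 4q − 5 = −10q + 2 ⇒ q = 1/2.

-3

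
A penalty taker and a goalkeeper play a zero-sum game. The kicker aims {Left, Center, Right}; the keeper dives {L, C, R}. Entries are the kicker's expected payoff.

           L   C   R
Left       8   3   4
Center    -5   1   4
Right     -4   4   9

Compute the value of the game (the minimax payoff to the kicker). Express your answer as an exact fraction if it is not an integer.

Row minima: Left → 3, Center → -5, Right → -4; maximin = 3.
Column maxima: L → 8, C → 4, R → 9; minimax = 4.
3 ≠ 4, so there is no saddle point; optimal play is mixed.
Center is strictly dominated by Right, so the kicker never plays it.
R is strictly dominated by C (it gives the kicker strictly more in every row), so the keeper never plays it.
On the remaining 2×2 (Left, Right vs L, C):
Let the kicker play Left with probability p. Expected payoff against L: 8p + (-4)(1−p) = 12p − 4; against C: 3p + 4(1−p) = −p + 4.
Setting these equal: 12p − 4 = −p + 4 ⇒ 13p = 8 ⇒ p = 8/13, and the value is (12)·(8/13) − 4 = 44/13.
For the keeper: with q = P(L), equating Left's and Right's payoffs gives 5q + 3 = −8q + 4 ⇒ q = 1/13.

44/13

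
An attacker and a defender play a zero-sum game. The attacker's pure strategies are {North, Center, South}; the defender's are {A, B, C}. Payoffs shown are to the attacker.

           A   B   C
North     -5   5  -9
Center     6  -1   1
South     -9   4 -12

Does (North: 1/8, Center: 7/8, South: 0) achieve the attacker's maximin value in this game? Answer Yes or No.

Yes

Against A this mix gives (1/8)·(-5) + (7/8)·6 = 37/8.
Against B this mix gives (1/8)·5 + (7/8)·(-1) = -1/4.
Against C this mix gives (1/8)·(-9) + (7/8)·1 = -1/4.
All of the defender's active replies (B, C) yield -1/4, and no column does worse for the attacker. The mix makes the defender indifferent and guarantees -1/4, so it is optimal.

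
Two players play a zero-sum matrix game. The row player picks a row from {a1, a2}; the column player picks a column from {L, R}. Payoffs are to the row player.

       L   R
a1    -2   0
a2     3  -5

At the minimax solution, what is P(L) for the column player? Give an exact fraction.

1/2

Row minima: a1 → -2, a2 → -5; maximin = -2.
Column maxima: L → 3, R → 0; minimax = 0.
-2 ≠ 0, so there is no saddle point; optimal play is mixed.
Let the row player play a1 with probability p. Expected payoff against L: (-2)p + 3(1−p) = −5p + 3; against R: 0p + (-5)(1−p) = 5p − 5.
Setting these equal: −5p + 3 = 5p − 5 ⇒ −10p = -8 ⇒ p = 4/5, and the value is (-5)·(4/5) + 3 = -1.
For the column player: with q = P(L), equating a1's and a2's payoffs gives −2q = 8q − 5 ⇒ q = 1/2.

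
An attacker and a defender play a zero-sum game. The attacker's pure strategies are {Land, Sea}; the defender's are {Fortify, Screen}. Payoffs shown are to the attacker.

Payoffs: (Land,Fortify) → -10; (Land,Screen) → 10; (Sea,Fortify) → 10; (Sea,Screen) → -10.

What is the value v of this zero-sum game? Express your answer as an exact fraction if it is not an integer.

0

Row minima: Land → -10, Sea → -10; maximin = -10.
Column maxima: Fortify → 10, Screen → 10; minimax = 10.
-10 ≠ 10, so there is no saddle point; optimal play is mixed.
Let the attacker play Land with probability p. Expected payoff against Fortify: (-10)p + 10(1−p) = −20p + 10; against Screen: 10p + (-10)(1−p) = 20p − 10.
Setting these equal: −20p + 10 = 20p − 10 ⇒ −40p = -20 ⇒ p = 1/2, and the value is (-20)·(1/2) + 10 = 0.
For the defender: with q = P(Fortify), equating Land's and Sea's payoffs gives −20q + 10 = 20q − 10 ⇒ q = 1/2.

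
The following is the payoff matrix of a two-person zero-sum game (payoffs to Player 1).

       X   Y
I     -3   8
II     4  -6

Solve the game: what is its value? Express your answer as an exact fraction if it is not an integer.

Row minima: I → -3, II → -6; maximin = -3.
Column maxima: X → 4, Y → 8; minimax = 4.
-3 ≠ 4, so there is no saddle point; optimal play is mixed.
Let Player 1 play I with probability p. Expected payoff against X: (-3)p + 4(1−p) = −7p + 4; against Y: 8p + (-6)(1−p) = 14p − 6.
Setting these equal: −7p + 4 = 14p − 6 ⇒ −21p = -10 ⇒ p = 10/21, and the value is (-7)·(10/21) + 4 = 2/3.
For Player 2: with q = P(X), equating I's and II's payoffs gives −11q + 8 = 10q − 6 ⇒ q = 2/3.

2/3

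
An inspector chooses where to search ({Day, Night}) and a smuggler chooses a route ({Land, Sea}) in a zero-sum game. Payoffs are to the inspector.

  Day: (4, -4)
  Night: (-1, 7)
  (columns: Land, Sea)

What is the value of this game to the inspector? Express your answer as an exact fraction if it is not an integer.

Row minima: Day → -4, Night → -1; maximin = -1.
Column maxima: Land → 4, Sea → 7; minimax = 4.
-1 ≠ 4, so there is no saddle point; optimal play is mixed.
Let the inspector play Day with probability p. Expected payoff against Land: 4p + (-1)(1−p) = 5p − 1; against Sea: (-4)p + 7(1−p) = −11p + 7.
Setting these equal: 5p − 1 = −11p + 7 ⇒ 16p = 8 ⇒ p = 1/2, and the value is (5)·(1/2) − 1 = 3/2.
For the smuggler: with q = P(Land), equating Day's and Night's payoffs gives 8q − 4 = −8q + 7 ⇒ q = 11/16.

3/2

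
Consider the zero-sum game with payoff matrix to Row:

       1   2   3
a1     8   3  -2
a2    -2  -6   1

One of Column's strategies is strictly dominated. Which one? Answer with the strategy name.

2 holds Row's payoff strictly below 1 in every row: 3 < 8, -6 < -2.
So 1 is strictly dominated for Column.

1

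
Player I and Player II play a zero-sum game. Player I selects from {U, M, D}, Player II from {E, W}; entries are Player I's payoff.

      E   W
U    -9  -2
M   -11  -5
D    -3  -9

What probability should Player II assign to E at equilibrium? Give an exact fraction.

Row minima: U → -9, M → -11, D → -9; maximin = -9.
Column maxima: E → -3, W → -2; minimax = -3.
-9 ≠ -3, so there is no saddle point; optimal play is mixed.
M is strictly dominated by U, so Player I never plays it.
On the remaining 2×2 (U, D vs E, W):
Let Player I play U with probability p. Expected payoff against E: (-9)p + (-3)(1−p) = −6p − 3; against W: (-2)p + (-9)(1−p) = 7p − 9.
Setting these equal: −6p − 3 = 7p − 9 ⇒ −13p = -6 ⇒ p = 6/13, and the value is (-6)·(6/13) − 3 = -75/13.
For Player II: with q = P(E), equating U's and D's payoffs gives −7q − 2 = 6q − 9 ⇒ q = 7/13.

7/13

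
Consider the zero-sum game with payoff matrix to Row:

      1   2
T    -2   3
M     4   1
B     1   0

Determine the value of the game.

7/4

Row minima: T → -2, M → 1, B → 0; maximin = 1.
Column maxima: 1 → 4, 2 → 3; minimax = 3.
1 ≠ 3, so there is no saddle point; optimal play is mixed.
B is strictly dominated by M, so Row never plays it.
On the remaining 2×2 (T, M vs 1, 2):
Let Row play T with probability p. Expected payoff against 1: (-2)p + 4(1−p) = −6p + 4; against 2: 3p + 1(1−p) = 2p + 1.
Setting these equal: −6p + 4 = 2p + 1 ⇒ −8p = -3 ⇒ p = 3/8, and the value is (-6)·(3/8) + 4 = 7/4.
For Column: with q = P(1), equating T's and M's payoffs gives −5q + 3 = 3q + 1 ⇒ q = 1/4.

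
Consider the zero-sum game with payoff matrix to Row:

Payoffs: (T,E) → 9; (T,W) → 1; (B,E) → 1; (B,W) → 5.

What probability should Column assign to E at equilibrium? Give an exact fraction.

Row minima: T → 1, B → 1; maximin = 1.
Column maxima: E → 9, W → 5; minimax = 5.
1 ≠ 5, so there is no saddle point; optimal play is mixed.
Let Row play T with probability p. Expected payoff against E: 9p + 1(1−p) = 8p + 1; against W: 1p + 5(1−p) = −4p + 5.
Setting these equal: 8p + 1 = −4p + 5 ⇒ 12p = 4 ⇒ p = 1/3, and the value is (8)·(1/3) + 1 = 11/3.
For Column: with q = P(E), equating T's and B's payoffs gives 8q + 1 = −4q + 5 ⇒ q = 1/3.

1/3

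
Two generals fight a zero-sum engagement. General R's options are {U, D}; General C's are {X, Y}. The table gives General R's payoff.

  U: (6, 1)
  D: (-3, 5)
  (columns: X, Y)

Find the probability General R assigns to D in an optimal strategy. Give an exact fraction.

Row minima: U → 1, D → -3; maximin = 1.
Column maxima: X → 6, Y → 5; minimax = 5.
1 ≠ 5, so there is no saddle point; optimal play is mixed.
Let General R play U with probability p. Expected payoff against X: 6p + (-3)(1−p) = 9p − 3; against Y: 1p + 5(1−p) = −4p + 5.
Setting these equal: 9p − 3 = −4p + 5 ⇒ 13p = 8 ⇒ p = 8/13, and the value is (9)·(8/13) − 3 = 33/13.
For General C: with q = P(X), equating U's and D's payoffs gives 5q + 1 = −8q + 5 ⇒ q = 4/13.

5/13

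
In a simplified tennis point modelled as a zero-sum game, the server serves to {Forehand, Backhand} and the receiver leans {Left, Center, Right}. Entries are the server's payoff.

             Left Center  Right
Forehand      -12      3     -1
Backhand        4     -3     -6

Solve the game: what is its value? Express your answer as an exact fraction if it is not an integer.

Row minima: Forehand → -12, Backhand → -6; maximin = -6.
Column maxima: Left → 4, Center → 3, Right → -1; minimax = -1.
-6 ≠ -1, so there is no saddle point; optimal play is mixed.
Center is strictly dominated by Right (it gives the server strictly more in every row), so the receiver never plays it.
On the remaining 2×2 (Forehand, Backhand vs Left, Right):
Let the server play Forehand with probability p. Expected payoff against Left: (-12)p + 4(1−p) = −16p + 4; against Right: (-1)p + (-6)(1−p) = 5p − 6.
Setting these equal: −16p + 4 = 5p − 6 ⇒ −21p = -10 ⇒ p = 10/21, and the value is (-16)·(10/21) + 4 = -76/21.
For the receiver: with q = P(Left), equating Forehand's and Backhand's payoffs gives −11q − 1 = 10q − 6 ⇒ q = 5/21.

-76/21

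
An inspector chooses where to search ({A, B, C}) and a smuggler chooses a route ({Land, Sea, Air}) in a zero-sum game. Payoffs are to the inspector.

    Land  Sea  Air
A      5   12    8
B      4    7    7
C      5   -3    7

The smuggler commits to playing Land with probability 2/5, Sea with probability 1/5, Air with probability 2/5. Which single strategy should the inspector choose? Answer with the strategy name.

Expected payoff of A: (2/5)·5 + (1/5)·12 + (2/5)·8 = 38/5.
Expected payoff of B: (2/5)·4 + (1/5)·7 + (2/5)·7 = 29/5.
Expected payoff of C: (2/5)·5 + (1/5)·(-3) + (2/5)·7 = 21/5.
The largest is 38/5, so the inspector's best response is A.

A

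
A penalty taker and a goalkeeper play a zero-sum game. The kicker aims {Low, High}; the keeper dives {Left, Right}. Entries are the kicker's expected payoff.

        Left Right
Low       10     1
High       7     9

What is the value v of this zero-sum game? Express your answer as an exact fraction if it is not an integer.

Row minima: Low → 1, High → 7; maximin = 7.
Column maxima: Left → 10, Right → 9; minimax = 9.
7 ≠ 9, so there is no saddle point; optimal play is mixed.
Let the kicker play Low with probability p. Expected payoff against Left: 10p + 7(1−p) = 3p + 7; against Right: 1p + 9(1−p) = −8p + 9.
Setting these equal: 3p + 7 = −8p + 9 ⇒ 11p = 2 ⇒ p = 2/11, and the value is (3)·(2/11) + 7 = 83/11.
For the keeper: with q = P(Left), equating Low's and High's payoffs gives 9q + 1 = −2q + 9 ⇒ q = 8/11.

83/11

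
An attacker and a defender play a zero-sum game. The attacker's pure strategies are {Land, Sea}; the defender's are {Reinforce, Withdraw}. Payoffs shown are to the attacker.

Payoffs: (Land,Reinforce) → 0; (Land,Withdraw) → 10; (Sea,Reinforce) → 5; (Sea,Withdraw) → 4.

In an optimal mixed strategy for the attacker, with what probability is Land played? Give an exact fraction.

1/11

Row minima: Land → 0, Sea → 4; maximin = 4.
Column maxima: Reinforce → 5, Withdraw → 10; minimax = 5.
4 ≠ 5, so there is no saddle point; optimal play is mixed.
Let the attacker play Land with probability p. Expected payoff against Reinforce: 0p + 5(1−p) = −5p + 5; against Withdraw: 10p + 4(1−p) = 6p + 4.
Setting these equal: −5p + 5 = 6p + 4 ⇒ −11p = -1 ⇒ p = 1/11, and the value is (-5)·(1/11) + 5 = 50/11.
For the defender: with q = P(Reinforce), equating Land's and Sea's payoffs gives −10q + 10 = q + 4 ⇒ q = 6/11.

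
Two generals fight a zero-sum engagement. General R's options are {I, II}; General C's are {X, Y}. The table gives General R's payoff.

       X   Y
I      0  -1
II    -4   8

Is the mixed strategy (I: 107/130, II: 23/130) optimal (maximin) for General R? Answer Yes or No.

Against X this mix gives (107/130)·0 + (23/130)·(-4) = -46/65.
Against Y this mix gives (107/130)·(-1) + (23/130)·8 = 77/130.
General C will play X, holding General R to -46/65. Shifting weight toward the row that does better against X would raise this floor (the equalizing mix achieves -4/13 against both X and Y), so the proposed strategy is not optimal.

No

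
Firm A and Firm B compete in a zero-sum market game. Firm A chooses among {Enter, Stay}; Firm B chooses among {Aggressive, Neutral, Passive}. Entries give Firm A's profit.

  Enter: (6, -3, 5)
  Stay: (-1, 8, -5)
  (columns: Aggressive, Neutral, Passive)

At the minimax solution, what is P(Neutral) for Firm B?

Row minima: Enter → -3, Stay → -5; maximin = -3.
Column maxima: Aggressive → 6, Neutral → 8, Passive → 5; minimax = 5.
-3 ≠ 5, so there is no saddle point; optimal play is mixed.
Aggressive is strictly dominated by Passive (it gives Firm A strictly more in every row), so Firm B never plays it.
On the remaining 2×2 (Enter, Stay vs Neutral, Passive):
Let Firm A play Enter with probability p. Expected payoff against Neutral: (-3)p + 8(1−p) = −11p + 8; against Passive: 5p + (-5)(1−p) = 10p − 5.
Setting these equal: −11p + 8 = 10p − 5 ⇒ −21p = -13 ⇒ p = 13/21, and the value is (-11)·(13/21) + 8 = 25/21.
For Firm B: with q = P(Neutral), equating Enter's and Stay's payoffs gives −8q + 5 = 13q − 5 ⇒ q = 10/21.

10/21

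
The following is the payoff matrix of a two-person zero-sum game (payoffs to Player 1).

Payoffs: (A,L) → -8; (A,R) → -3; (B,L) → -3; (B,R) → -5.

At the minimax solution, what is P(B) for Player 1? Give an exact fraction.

Row minima: A → -8, B → -5; maximin = -5.
Column maxima: L → -3, R → -3; minimax = -3.
-5 ≠ -3, so there is no saddle point; optimal play is mixed.
Let Player 1 play A with probability p. Expected payoff against L: (-8)p + (-3)(1−p) = −5p − 3; against R: (-3)p + (-5)(1−p) = 2p − 5.
Setting these equal: −5p − 3 = 2p − 5 ⇒ −7p = -2 ⇒ p = 2/7, and the value is (-5)·(2/7) − 3 = -31/7.
For Player 2: with q = P(L), equating A's and B's payoffs gives −5q − 3 = 2q − 5 ⇒ q = 2/7.

5/7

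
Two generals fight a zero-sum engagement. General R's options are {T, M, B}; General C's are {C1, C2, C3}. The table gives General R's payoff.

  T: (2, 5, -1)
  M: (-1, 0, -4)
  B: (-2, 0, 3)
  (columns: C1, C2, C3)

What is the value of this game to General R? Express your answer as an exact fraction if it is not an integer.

Row minima: T → -1, M → -4, B → -2; maximin = -1.
Column maxima: C1 → 2, C2 → 5, C3 → 3; minimax = 2.
-1 ≠ 2, so there is no saddle point; optimal play is mixed.
M is strictly dominated by T, so General R never plays it.
C2 is strictly dominated by C1 (it gives General R strictly more in every row), so General C never plays it.
On the remaining 2×2 (T, B vs C1, C3):
Let General R play T with probability p. Expected payoff against C1: 2p + (-2)(1−p) = 4p − 2; against C3: (-1)p + 3(1−p) = −4p + 3.
Setting these equal: 4p − 2 = −4p + 3 ⇒ 8p = 5 ⇒ p = 5/8, and the value is (4)·(5/8) − 2 = 1/2.
For General C: with q = P(C1), equating T's and B's payoffs gives 3q − 1 = −5q + 3 ⇒ q = 1/2.

1/2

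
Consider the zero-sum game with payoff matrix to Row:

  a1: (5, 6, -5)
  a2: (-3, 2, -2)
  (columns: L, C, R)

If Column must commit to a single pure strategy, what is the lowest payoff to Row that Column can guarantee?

-2

Column maxima: L → 5, C → 6, R → -2.
The smallest of these is -2.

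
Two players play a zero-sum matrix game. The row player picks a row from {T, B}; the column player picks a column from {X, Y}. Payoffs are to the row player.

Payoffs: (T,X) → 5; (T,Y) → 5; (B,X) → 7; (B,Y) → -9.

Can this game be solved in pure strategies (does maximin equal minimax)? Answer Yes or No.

Yes

Row minima: T → 5, B → -9; maximin = 5.
Column maxima: X → 7, Y → 5; minimax = 5.
maximin = minimax = 5, so a saddle point exists.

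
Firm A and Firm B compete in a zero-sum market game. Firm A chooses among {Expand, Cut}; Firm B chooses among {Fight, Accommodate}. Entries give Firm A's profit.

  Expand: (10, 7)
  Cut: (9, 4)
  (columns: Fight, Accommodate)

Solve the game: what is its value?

7

Row minima: Expand → 7, Cut → 4; maximin = 7.
Column maxima: Fight → 10, Accommodate → 7; minimax = 7.
Since maximin = minimax = 7, there is a saddle point and the value is 7.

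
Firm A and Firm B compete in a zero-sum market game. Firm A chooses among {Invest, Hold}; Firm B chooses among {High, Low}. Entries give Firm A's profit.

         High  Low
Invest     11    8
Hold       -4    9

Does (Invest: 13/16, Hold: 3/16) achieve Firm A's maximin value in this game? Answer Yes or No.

Yes

Against High this mix gives (13/16)·11 + (3/16)·(-4) = 131/16.
Against Low this mix gives (13/16)·8 + (3/16)·9 = 131/16.
All of Firm B's active replies (High, Low) yield 131/16, and no column does worse for Firm A. The mix makes Firm B indifferent and guarantees 131/16, so it is optimal.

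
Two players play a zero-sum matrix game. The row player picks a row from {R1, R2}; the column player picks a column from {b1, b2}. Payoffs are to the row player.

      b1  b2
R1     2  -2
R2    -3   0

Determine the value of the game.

-6/7

Row minima: R1 → -2, R2 → -3; maximin = -2.
Column maxima: b1 → 2, b2 → 0; minimax = 0.
-2 ≠ 0, so there is no saddle point; optimal play is mixed.
Let the row player play R1 with probability p. Expected payoff against b1: 2p + (-3)(1−p) = 5p − 3; against b2: (-2)p + 0(1−p) = −2p.
Setting these equal: 5p − 3 = −2p ⇒ 7p = 3 ⇒ p = 3/7, and the value is (5)·(3/7) − 3 = -6/7.
For the column player: with q = P(b1), equating R1's and R2's payoffs gives 4q − 2 = −3q ⇒ q = 2/7.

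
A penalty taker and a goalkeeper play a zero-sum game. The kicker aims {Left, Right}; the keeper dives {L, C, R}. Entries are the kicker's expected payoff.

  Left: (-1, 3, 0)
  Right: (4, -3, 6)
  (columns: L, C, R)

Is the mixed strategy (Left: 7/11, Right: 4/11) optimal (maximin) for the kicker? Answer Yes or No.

Against L this mix gives (7/11)·(-1) + (4/11)·4 = 9/11.
Against C this mix gives (7/11)·3 + (4/11)·(-3) = 9/11.
Against R this mix gives (7/11)·0 + (4/11)·6 = 24/11.
All of the keeper's active replies (L, C) yield 9/11, and no column does worse for the kicker. The mix makes the keeper indifferent and guarantees 9/11, so it is optimal.

Yes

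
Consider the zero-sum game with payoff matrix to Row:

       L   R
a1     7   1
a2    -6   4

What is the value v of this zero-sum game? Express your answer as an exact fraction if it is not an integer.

Row minima: a1 → 1, a2 → -6; maximin = 1.
Column maxima: L → 7, R → 4; minimax = 4.
1 ≠ 4, so there is no saddle point; optimal play is mixed.
Let Row play a1 with probability p. Expected payoff against L: 7p + (-6)(1−p) = 13p − 6; against R: 1p + 4(1−p) = −3p + 4.
Setting these equal: 13p − 6 = −3p + 4 ⇒ 16p = 10 ⇒ p = 5/8, and the value is (13)·(5/8) − 6 = 17/8.
For Column: with q = P(L), equating a1's and a2's payoffs gives 6q + 1 = −10q + 4 ⇒ q = 3/16.

17/8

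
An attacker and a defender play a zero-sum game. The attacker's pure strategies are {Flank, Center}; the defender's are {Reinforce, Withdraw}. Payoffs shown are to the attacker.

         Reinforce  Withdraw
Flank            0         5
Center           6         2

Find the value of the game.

10/3

Row minima: Flank → 0, Center → 2; maximin = 2.
Column maxima: Reinforce → 6, Withdraw → 5; minimax = 5.
2 ≠ 5, so there is no saddle point; optimal play is mixed.
Let the attacker play Flank with probability p. Expected payoff against Reinforce: 0p + 6(1−p) = −6p + 6; against Withdraw: 5p + 2(1−p) = 3p + 2.
Setting these equal: −6p + 6 = 3p + 2 ⇒ −9p = -4 ⇒ p = 4/9, and the value is (-6)·(4/9) + 6 = 10/3.
For the defender: with q = P(Reinforce), equating Flank's and Center's payoffs gives −5q + 5 = 4q + 2 ⇒ q = 1/3.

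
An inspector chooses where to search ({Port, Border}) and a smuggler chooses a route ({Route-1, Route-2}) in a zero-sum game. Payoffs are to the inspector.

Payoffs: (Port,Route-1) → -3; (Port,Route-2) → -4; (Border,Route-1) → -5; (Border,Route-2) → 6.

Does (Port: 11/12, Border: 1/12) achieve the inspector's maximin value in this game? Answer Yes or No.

Against Route-1 this mix gives (11/12)·(-3) + (1/12)·(-5) = -19/6.
Against Route-2 this mix gives (11/12)·(-4) + (1/12)·6 = -19/6.
All of the smuggler's active replies (Route-1, Route-2) yield -19/6, and no column does worse for the inspector. The mix makes the smuggler indifferent and guarantees -19/6, so it is optimal.

Yes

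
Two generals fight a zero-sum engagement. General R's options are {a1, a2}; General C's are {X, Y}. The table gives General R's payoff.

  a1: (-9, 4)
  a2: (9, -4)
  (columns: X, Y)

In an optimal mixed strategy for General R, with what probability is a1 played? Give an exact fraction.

1/2

Row minima: a1 → -9, a2 → -4; maximin = -4.
Column maxima: X → 9, Y → 4; minimax = 4.
-4 ≠ 4, so there is no saddle point; optimal play is mixed.
Let General R play a1 with probability p. Expected payoff against X: (-9)p + 9(1−p) = −18p + 9; against Y: 4p + (-4)(1−p) = 8p − 4.
Setting these equal: −18p + 9 = 8p − 4 ⇒ −26p = -13 ⇒ p = 1/2, and the value is (-18)·(1/2) + 9 = 0.
For General C: with q = P(X), equating a1's and a2's payoffs gives −13q + 4 = 13q − 4 ⇒ q = 4/13.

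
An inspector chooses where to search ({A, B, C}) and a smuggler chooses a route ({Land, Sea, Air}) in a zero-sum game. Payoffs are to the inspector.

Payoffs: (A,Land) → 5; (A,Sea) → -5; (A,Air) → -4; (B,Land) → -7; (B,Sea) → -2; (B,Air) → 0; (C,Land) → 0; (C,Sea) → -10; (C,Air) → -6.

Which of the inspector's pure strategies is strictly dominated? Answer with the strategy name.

C

A gives a strictly higher payoff than C against every column: 5 > 0, -5 > -10, -4 > -6.
So C is strictly dominated and the inspector never plays it.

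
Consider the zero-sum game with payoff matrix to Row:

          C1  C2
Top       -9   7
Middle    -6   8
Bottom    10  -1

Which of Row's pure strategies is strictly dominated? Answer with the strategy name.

Top

Middle gives a strictly higher payoff than Top against every column: -6 > -9, 8 > 7.
So Top is strictly dominated and Row never plays it.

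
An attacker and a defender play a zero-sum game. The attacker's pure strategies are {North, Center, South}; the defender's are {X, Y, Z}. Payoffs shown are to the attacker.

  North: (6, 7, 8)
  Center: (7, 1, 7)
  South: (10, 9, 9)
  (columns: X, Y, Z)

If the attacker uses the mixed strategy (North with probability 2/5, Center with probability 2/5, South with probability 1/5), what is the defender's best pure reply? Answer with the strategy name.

If the defender plays X, the attacker's expected payoff is (2/5)·6 + (2/5)·7 + (1/5)·10 = 36/5.
If the defender plays Y, the attacker's expected payoff is (2/5)·7 + (2/5)·1 + (1/5)·9 = 5.
If the defender plays Z, the attacker's expected payoff is (2/5)·8 + (2/5)·7 + (1/5)·9 = 39/5.
The defender minimizes the attacker's payoff; the smallest is 5, so the best response is Y.

Y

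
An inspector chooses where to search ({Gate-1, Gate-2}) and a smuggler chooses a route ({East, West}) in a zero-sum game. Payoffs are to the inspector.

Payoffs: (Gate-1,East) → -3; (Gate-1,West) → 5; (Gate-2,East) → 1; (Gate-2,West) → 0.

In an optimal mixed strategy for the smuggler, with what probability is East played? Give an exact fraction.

5/9

Row minima: Gate-1 → -3, Gate-2 → 0; maximin = 0.
Column maxima: East → 1, West → 5; minimax = 1.
0 ≠ 1, so there is no saddle point; optimal play is mixed.
Let the inspector play Gate-1 with probability p. Expected payoff against East: (-3)p + 1(1−p) = −4p + 1; against West: 5p + 0(1−p) = 5p.
Setting these equal: −4p + 1 = 5p ⇒ −9p = -1 ⇒ p = 1/9, and the value is (-4)·(1/9) + 1 = 5/9.
For the smuggler: with q = P(East), equating Gate-1's and Gate-2's payoffs gives −8q + 5 = q ⇒ q = 5/9.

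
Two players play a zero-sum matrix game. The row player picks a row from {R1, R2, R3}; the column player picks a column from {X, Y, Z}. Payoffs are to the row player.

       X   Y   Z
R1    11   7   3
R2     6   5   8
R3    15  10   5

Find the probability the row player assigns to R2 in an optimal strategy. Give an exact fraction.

5/8

Row minima: R1 → 3, R2 → 5, R3 → 5; maximin = 5.
Column maxima: X → 15, Y → 10, Z → 8; minimax = 8.
5 ≠ 8, so there is no saddle point; optimal play is mixed.
R1 is strictly dominated by R3, so the row player never plays it.
X is strictly dominated by Y (it gives the row player strictly more in every row), so the column player never plays it.
On the remaining 2×2 (R2, R3 vs Y, Z):
Let the row player play R2 with probability p. Expected payoff against Y: 5p + 10(1−p) = −5p + 10; against Z: 8p + 5(1−p) = 3p + 5.
Setting these equal: −5p + 10 = 3p + 5 ⇒ −8p = -5 ⇒ p = 5/8, and the value is (-5)·(5/8) + 10 = 55/8.
For the column player: with q = P(Y), equating R2's and R3's payoffs gives −3q + 8 = 5q + 5 ⇒ q = 3/8.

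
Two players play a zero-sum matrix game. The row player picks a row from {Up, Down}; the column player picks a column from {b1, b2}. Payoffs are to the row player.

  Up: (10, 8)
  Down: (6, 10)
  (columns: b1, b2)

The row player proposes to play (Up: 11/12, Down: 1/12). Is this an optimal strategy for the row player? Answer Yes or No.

No

Against b1 this mix gives (11/12)·10 + (1/12)·6 = 29/3.
Against b2 this mix gives (11/12)·8 + (1/12)·10 = 49/6.
The column player will play b2, holding the row player to 49/6. Shifting weight toward the row that does better against b2 would raise this floor (the equalizing mix achieves 26/3 against both b2 and b1), so the proposed strategy is not optimal.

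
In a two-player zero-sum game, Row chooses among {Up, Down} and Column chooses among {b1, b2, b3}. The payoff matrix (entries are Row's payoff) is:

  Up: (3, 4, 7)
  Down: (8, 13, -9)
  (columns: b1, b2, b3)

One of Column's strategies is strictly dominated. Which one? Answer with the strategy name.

b2

b1 holds Row's payoff strictly below b2 in every row: 3 < 4, 8 < 13.
So b2 is strictly dominated for Column.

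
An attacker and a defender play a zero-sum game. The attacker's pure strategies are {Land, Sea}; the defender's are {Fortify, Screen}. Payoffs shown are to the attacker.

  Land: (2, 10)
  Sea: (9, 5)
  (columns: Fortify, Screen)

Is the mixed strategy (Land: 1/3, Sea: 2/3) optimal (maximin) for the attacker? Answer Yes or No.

Yes

Against Fortify this mix gives (1/3)·2 + (2/3)·9 = 20/3.
Against Screen this mix gives (1/3)·10 + (2/3)·5 = 20/3.
All of the defender's active replies (Fortify, Screen) yield 20/3, and no column does worse for the attacker. The mix makes the defender indifferent and guarantees 20/3, so it is optimal.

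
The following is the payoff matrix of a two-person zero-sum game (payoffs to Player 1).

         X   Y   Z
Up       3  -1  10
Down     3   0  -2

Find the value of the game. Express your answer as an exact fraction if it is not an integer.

-2/13

Row minima: Up → -1, Down → -2; maximin = -1.
Column maxima: X → 3, Y → 0, Z → 10; minimax = 0.
-1 ≠ 0, so there is no saddle point; optimal play is mixed.
X is strictly dominated by Y (it gives Player 1 strictly more in every row), so Player 2 never plays it.
On the remaining 2×2 (Up, Down vs Y, Z):
Let Player 1 play Up with probability p. Expected payoff against Y: (-1)p + 0(1−p) = −p; against Z: 10p + (-2)(1−p) = 12p − 2.
Setting these equal: −p = 12p − 2 ⇒ −13p = -2 ⇒ p = 2/13, and the value is (-1)·(2/13) = -2/13.
For Player 2: with q = P(Y), equating Up's and Down's payoffs gives −11q + 10 = 2q − 2 ⇒ q = 12/13.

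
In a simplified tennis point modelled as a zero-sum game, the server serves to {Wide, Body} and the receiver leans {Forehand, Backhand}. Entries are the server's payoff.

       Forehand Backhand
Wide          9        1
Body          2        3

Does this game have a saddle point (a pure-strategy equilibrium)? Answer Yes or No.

No

Row minima: Wide → 1, Body → 2; maximin = 2.
Column maxima: Forehand → 9, Backhand → 3; minimax = 3.
2 ≠ 3, so no pure-strategy equilibrium exists.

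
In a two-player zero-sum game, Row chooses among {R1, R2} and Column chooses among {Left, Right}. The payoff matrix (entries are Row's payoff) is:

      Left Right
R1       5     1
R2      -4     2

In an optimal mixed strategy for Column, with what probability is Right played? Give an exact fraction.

9/10

Row minima: R1 → 1, R2 → -4; maximin = 1.
Column maxima: Left → 5, Right → 2; minimax = 2.
1 ≠ 2, so there is no saddle point; optimal play is mixed.
Let Row play R1 with probability p. Expected payoff against Left: 5p + (-4)(1−p) = 9p − 4; against Right: 1p + 2(1−p) = −p + 2.
Setting these equal: 9p − 4 = −p + 2 ⇒ 10p = 6 ⇒ p = 3/5, and the value is (9)·(3/5) − 4 = 7/5.
For Column: with q = P(Left), equating R1's and R2's payoffs gives 4q + 1 = −6q + 2 ⇒ q = 1/10.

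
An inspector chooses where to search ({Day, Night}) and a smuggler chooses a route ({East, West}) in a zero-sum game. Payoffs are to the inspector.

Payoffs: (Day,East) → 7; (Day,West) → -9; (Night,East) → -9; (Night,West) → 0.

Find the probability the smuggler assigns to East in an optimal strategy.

9/25

Row minima: Day → -9, Night → -9; maximin = -9.
Column maxima: East → 7, West → 0; minimax = 0.
-9 ≠ 0, so there is no saddle point; optimal play is mixed.
Let the inspector play Day with probability p. Expected payoff against East: 7p + (-9)(1−p) = 16p − 9; against West: (-9)p + 0(1−p) = −9p.
Setting these equal: 16p − 9 = −9p ⇒ 25p = 9 ⇒ p = 9/25, and the value is (16)·(9/25) − 9 = -81/25.
For the smuggler: with q = P(East), equating Day's and Night's payoffs gives 16q − 9 = −9q ⇒ q = 9/25.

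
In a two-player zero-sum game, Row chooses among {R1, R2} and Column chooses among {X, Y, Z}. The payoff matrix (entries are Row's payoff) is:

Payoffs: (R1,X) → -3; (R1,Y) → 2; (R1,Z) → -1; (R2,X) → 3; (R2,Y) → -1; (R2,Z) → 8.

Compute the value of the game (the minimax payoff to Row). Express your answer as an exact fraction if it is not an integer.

Row minima: R1 → -3, R2 → -1; maximin = -1.
Column maxima: X → 3, Y → 2, Z → 8; minimax = 2.
-1 ≠ 2, so there is no saddle point; optimal play is mixed.
Z is strictly dominated by X (it gives Row strictly more in every row), so Column never plays it.
On the remaining 2×2 (R1, R2 vs X, Y):
Let Row play R1 with probability p. Expected payoff against X: (-3)p + 3(1−p) = −6p + 3; against Y: 2p + (-1)(1−p) = 3p − 1.
Setting these equal: −6p + 3 = 3p − 1 ⇒ −9p = -4 ⇒ p = 4/9, and the value is (-6)·(4/9) + 3 = 1/3.
For Column: with q = P(X), equating R1's and R2's payoffs gives −5q + 2 = 4q − 1 ⇒ q = 1/3.

1/3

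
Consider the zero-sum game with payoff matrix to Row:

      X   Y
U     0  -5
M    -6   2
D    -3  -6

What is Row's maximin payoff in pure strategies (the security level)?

Row minima: U → -5, M → -6, D → -6.
The best of these is -5.

-5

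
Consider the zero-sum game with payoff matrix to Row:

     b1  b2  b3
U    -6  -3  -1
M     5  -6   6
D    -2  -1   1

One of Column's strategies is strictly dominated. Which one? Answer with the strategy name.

b1 holds Row's payoff strictly below b3 in every row: -6 < -1, 5 < 6, -2 < 1.
So b3 is strictly dominated for Column.

b3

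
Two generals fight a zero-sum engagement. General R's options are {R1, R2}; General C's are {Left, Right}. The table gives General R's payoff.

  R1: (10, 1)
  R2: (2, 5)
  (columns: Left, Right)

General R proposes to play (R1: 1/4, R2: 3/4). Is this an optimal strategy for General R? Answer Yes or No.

Against Left this mix gives (1/4)·10 + (3/4)·2 = 4.
Against Right this mix gives (1/4)·1 + (3/4)·5 = 4.
All of General C's active replies (Left, Right) yield 4, and no column does worse for General R. The mix makes General C indifferent and guarantees 4, so it is optimal.

Yes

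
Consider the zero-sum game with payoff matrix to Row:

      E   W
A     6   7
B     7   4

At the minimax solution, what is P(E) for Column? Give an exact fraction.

Row minima: A → 6, B → 4; maximin = 6.
Column maxima: E → 7, W → 7; minimax = 7.
6 ≠ 7, so there is no saddle point; optimal play is mixed.
Let Row play A with probability p. Expected payoff against E: 6p + 7(1−p) = −p + 7; against W: 7p + 4(1−p) = 3p + 4.
Setting these equal: −p + 7 = 3p + 4 ⇒ −4p = -3 ⇒ p = 3/4, and the value is (-1)·(3/4) + 7 = 25/4.
For Column: with q = P(E), equating A's and B's payoffs gives −q + 7 = 3q + 4 ⇒ q = 3/4.

3/4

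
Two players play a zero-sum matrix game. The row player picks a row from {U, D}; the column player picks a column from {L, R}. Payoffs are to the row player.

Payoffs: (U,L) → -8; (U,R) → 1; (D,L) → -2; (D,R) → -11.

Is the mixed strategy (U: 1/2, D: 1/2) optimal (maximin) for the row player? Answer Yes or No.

Against L this mix gives (1/2)·(-8) + (1/2)·(-2) = -5.
Against R this mix gives (1/2)·1 + (1/2)·(-11) = -5.
All of the column player's active replies (L, R) yield -5, and no column does worse for the row player. The mix makes the column player indifferent and guarantees -5, so it is optimal.

Yes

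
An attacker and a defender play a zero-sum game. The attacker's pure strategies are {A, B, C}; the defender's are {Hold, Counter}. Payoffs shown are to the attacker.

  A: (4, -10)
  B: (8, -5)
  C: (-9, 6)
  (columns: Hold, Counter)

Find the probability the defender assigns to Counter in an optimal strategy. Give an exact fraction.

17/28

Row minima: A → -10, B → -5, C → -9; maximin = -5.
Column maxima: Hold → 8, Counter → 6; minimax = 6.
-5 ≠ 6, so there is no saddle point; optimal play is mixed.
A is strictly dominated by B, so the attacker never plays it.
On the remaining 2×2 (B, C vs Hold, Counter):
Let the attacker play B with probability p. Expected payoff against Hold: 8p + (-9)(1−p) = 17p − 9; against Counter: (-5)p + 6(1−p) = −11p + 6.
Setting these equal: 17p − 9 = −11p + 6 ⇒ 28p = 15 ⇒ p = 15/28, and the value is (17)·(15/28) − 9 = 3/28.
For the defender: with q = P(Hold), equating B's and C's payoffs gives 13q − 5 = −15q + 6 ⇒ q = 11/28.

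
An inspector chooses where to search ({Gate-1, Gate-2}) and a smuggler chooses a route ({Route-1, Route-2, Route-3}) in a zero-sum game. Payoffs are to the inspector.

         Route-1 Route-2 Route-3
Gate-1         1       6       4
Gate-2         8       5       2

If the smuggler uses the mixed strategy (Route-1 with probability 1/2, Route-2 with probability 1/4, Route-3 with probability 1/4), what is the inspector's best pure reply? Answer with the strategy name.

Expected payoff of Gate-1: (1/2)·1 + (1/4)·6 + (1/4)·4 = 3.
Expected payoff of Gate-2: (1/2)·8 + (1/4)·5 + (1/4)·2 = 23/4.
The largest is 23/4, so the inspector's best response is Gate-2.

Gate-2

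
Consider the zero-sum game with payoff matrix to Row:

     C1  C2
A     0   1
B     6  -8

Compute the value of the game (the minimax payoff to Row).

Row minima: A → 0, B → -8; maximin = 0.
Column maxima: C1 → 6, C2 → 1; minimax = 1.
0 ≠ 1, so there is no saddle point; optimal play is mixed.
Let Row play A with probability p. Expected payoff against C1: 0p + 6(1−p) = −6p + 6; against C2: 1p + (-8)(1−p) = 9p − 8.
Setting these equal: −6p + 6 = 9p − 8 ⇒ −15p = -14 ⇒ p = 14/15, and the value is (-6)·(14/15) + 6 = 2/5.
For Column: with q = P(C1), equating A's and B's payoffs gives −q + 1 = 14q − 8 ⇒ q = 3/5.

2/5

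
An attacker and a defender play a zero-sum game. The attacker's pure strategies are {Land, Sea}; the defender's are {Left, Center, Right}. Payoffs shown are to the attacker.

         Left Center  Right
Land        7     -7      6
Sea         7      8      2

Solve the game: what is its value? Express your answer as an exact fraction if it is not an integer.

Row minima: Land → -7, Sea → 2; maximin = 2.
Column maxima: Left → 7, Center → 8, Right → 6; minimax = 6.
2 ≠ 6, so there is no saddle point; optimal play is mixed.
Left is strictly dominated by Right (it gives the attacker strictly more in every row), so the defender never plays it.
On the remaining 2×2 (Land, Sea vs Center, Right):
Let the attacker play Land with probability p. Expected payoff against Center: (-7)p + 8(1−p) = −15p + 8; against Right: 6p + 2(1−p) = 4p + 2.
Setting these equal: −15p + 8 = 4p + 2 ⇒ −19p = -6 ⇒ p = 6/19, and the value is (-15)·(6/19) + 8 = 62/19.
For the defender: with q = P(Center), equating Land's and Sea's payoffs gives −13q + 6 = 6q + 2 ⇒ q = 4/19.

62/19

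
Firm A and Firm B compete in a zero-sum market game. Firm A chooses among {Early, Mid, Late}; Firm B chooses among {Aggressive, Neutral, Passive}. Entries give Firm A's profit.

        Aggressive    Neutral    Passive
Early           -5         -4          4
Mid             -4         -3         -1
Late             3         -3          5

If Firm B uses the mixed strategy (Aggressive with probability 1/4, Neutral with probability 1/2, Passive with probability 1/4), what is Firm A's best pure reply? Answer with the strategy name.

Late

Expected payoff of Early: (1/4)·(-5) + (1/2)·(-4) + (1/4)·4 = -9/4.
Expected payoff of Mid: (1/4)·(-4) + (1/2)·(-3) + (1/4)·(-1) = -11/4.
Expected payoff of Late: (1/4)·3 + (1/2)·(-3) + (1/4)·5 = 1/2.
The largest is 1/2, so Firm A's best response is Late.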